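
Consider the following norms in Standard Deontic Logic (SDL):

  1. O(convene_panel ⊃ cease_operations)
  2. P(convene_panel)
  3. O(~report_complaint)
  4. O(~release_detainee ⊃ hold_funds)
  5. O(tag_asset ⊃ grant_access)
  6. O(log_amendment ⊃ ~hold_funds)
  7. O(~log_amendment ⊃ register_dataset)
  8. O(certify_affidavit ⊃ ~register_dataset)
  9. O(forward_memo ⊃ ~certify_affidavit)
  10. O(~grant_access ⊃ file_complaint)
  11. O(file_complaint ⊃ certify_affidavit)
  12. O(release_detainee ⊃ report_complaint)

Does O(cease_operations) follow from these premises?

No

Premise 1 is O(convene_panel ⊃ cease_operations), but O(convene_panel) is not derivable from the premises (the permission P(convene_panel) asserts only ~O(~convene_panel), not O(convene_panel)), so it does not yield O(cease_operations).
No other premise forces O(cease_operations). An ideal world satisfying every premise can still have cease_operations false, so O(cease_operations) is not derivable.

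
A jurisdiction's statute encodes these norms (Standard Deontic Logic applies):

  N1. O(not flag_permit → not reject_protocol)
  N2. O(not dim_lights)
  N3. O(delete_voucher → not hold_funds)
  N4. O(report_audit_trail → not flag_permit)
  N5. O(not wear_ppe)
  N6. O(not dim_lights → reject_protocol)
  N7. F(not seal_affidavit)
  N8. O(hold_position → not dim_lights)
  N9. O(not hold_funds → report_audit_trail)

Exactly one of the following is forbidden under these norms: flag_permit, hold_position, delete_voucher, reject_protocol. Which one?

delete_voucher

Premise 2 states O(not dim_lights) outright.
Premise 6 is O(not dim_lights → reject_protocol); since O(not dim_lights), deontic closure gives O(reject_protocol).
Premise 1, O(not flag_permit → not reject_protocol), contraposes to O(reject_protocol → flag_permit); with O(reject_protocol) we get O(flag_permit).
The contrapositive of premise 4 (O(report_audit_trail → not flag_permit)) is O(flag_permit → not report_audit_trail), and O(flag_permit) is already established, so O(not report_audit_trail).
Premise 9, O(not hold_funds → report_audit_trail), contraposes to O(not report_audit_trail → hold_funds); with O(not report_audit_trail) we get O(hold_funds).
Premise 3, O(delete_voucher → not hold_funds), contraposes to O(hold_funds → not delete_voucher); with O(hold_funds) we get O(not delete_voucher).
So O(not delete_voucher) holds, i.e. delete_voucher is forbidden. None of the other listed options is forbidden under the premises.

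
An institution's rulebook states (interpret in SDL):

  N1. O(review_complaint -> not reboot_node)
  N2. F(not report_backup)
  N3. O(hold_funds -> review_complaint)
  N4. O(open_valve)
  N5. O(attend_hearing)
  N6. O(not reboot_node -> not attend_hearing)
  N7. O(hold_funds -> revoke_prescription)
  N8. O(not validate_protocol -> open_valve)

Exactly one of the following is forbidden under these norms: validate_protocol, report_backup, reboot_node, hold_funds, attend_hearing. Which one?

From premise 5 we have O(attend_hearing).
The contrapositive of premise 6 (O(not reboot_node -> not attend_hearing)) is O(attend_hearing -> reboot_node), and O(attend_hearing) is already established, so O(reboot_node).
The contrapositive of premise 1 (O(review_complaint -> not reboot_node)) is O(reboot_node -> not review_complaint), and O(reboot_node) is already established, so O(not review_complaint).
Premise 3 is O(hold_funds -> review_complaint); contrapositively O(not review_complaint -> not hold_funds). Since O(not review_complaint) holds, K gives O(not hold_funds).
So O(not hold_funds) holds, i.e. hold_funds is forbidden. None of the other listed options is forbidden under the premises.

hold_funds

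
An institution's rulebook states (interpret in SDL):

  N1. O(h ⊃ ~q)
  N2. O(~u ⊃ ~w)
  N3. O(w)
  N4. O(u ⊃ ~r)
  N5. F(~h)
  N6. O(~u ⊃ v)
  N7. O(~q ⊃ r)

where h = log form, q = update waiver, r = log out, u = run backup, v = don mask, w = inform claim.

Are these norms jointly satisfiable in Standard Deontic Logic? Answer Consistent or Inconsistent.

Inconsistent

Premise 3 states O(w) outright.
Premise 2, O(~u ⊃ ~w), contraposes to O(w ⊃ u); with O(w) we get O(u).
With premise 4, O(u ⊃ ~r), the K-axiom yields O(~r).
Premise 7 is O(~q ⊃ r); contrapositively O(~r ⊃ q). Since O(~r) holds, K gives O(q).
Premise 1 is O(h ⊃ ~q); contrapositively O(q ⊃ ~h). Since O(q) holds, K gives O(~h).
But premise 5, F(~h), means O(h).
We now have both O(~h) and O(h) — h is simultaneously obligatory and forbidden, violating the D-axiom.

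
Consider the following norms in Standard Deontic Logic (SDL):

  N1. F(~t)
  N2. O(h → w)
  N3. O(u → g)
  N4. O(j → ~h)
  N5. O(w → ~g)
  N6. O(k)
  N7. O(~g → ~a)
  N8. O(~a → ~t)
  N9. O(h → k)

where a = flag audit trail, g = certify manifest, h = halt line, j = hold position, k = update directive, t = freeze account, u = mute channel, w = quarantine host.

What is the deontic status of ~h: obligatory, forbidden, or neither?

Obligatory

Premise 1, F(~t), is equivalent to O(t).
The contrapositive of premise 8 (O(~a → ~t)) is O(t → a), and O(t) is already established, so O(a).
Premise 7, O(~g → ~a), contraposes to O(a → g); with O(a) we get O(g).
Premise 5 is O(w → ~g); contrapositively O(g → ~w). Since O(g) holds, K gives O(~w).
Premise 2, O(h → w), contraposes to O(~w → ~h); with O(~w) we get O(~h).
Premises 3, 4, 6, 9 do not contribute to this derivation.
Hence ~h is obligatory.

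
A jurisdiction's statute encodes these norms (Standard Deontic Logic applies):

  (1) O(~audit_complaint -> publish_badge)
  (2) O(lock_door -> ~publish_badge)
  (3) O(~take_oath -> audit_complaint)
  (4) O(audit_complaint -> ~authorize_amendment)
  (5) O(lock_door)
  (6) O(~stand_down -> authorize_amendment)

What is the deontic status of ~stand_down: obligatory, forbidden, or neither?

Premise 5 states O(lock_door) outright.
From O(lock_door) and premise 2, O(lock_door -> ~publish_badge), we obtain O(~publish_badge).
Premise 1, O(~audit_complaint -> publish_badge), contraposes to O(~publish_badge -> audit_complaint); with O(~publish_badge) we get O(audit_complaint).
With premise 4, O(audit_complaint -> ~authorize_amendment), the K-axiom yields O(~authorize_amendment).
Premise 6, O(~stand_down -> authorize_amendment), contraposes to O(~authorize_amendment -> stand_down); with O(~authorize_amendment) we get O(stand_down).
Premise 3 does not contribute to this derivation.
Thus O(stand_down), which is F(~stand_down): ~stand_down is forbidden.

Forbidden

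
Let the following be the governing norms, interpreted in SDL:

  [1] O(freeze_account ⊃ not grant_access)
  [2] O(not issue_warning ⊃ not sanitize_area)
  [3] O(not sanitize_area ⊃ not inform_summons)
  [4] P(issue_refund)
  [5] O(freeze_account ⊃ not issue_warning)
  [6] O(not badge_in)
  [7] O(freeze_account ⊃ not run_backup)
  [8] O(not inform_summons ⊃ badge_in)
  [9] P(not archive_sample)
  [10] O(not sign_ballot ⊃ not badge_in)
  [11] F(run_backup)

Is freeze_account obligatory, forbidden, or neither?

Forbidden

Premise 6 gives O(not badge_in).
Premise 8 is O(not inform_summons ⊃ badge_in); contrapositively O(not badge_in ⊃ inform_summons). Since O(not badge_in) holds, K gives O(inform_summons).
Premise 3, O(not sanitize_area ⊃ not inform_summons), contraposes to O(inform_summons ⊃ sanitize_area); with O(inform_summons) we get O(sanitize_area).
Premise 2, O(not issue_warning ⊃ not sanitize_area), contraposes to O(sanitize_area ⊃ issue_warning); with O(sanitize_area) we get O(issue_warning).
Premise 5 is O(freeze_account ⊃ not issue_warning); contrapositively O(issue_warning ⊃ not freeze_account). Since O(issue_warning) holds, K gives O(not freeze_account).
Premises 1, 4, 7, 9, 10, 11 do not contribute to this derivation.
Thus O(not freeze_account), which is F(freeze_account): freeze_account is forbidden.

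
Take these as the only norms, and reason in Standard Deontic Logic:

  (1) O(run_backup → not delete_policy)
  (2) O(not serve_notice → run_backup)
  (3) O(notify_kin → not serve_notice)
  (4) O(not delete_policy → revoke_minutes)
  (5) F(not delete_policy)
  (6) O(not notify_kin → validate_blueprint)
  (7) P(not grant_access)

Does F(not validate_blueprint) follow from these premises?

Yes

Premise 5 is F(not delete_policy), i.e. O(delete_policy).
Premise 1 is O(run_backup → not delete_policy); contrapositively O(delete_policy → not run_backup). Since O(delete_policy) holds, K gives O(not run_backup).
Premise 2, O(not serve_notice → run_backup), contraposes to O(not run_backup → serve_notice); with O(not run_backup) we get O(serve_notice).
Premise 3, O(notify_kin → not serve_notice), contraposes to O(serve_notice → not notify_kin); with O(serve_notice) we get O(not notify_kin).
With premise 6, O(not notify_kin → validate_blueprint), the K-axiom yields O(validate_blueprint).
Premises 4, 7 do not contribute to this derivation.
So O(validate_blueprint) holds, i.e. F(not validate_blueprint). The claim follows.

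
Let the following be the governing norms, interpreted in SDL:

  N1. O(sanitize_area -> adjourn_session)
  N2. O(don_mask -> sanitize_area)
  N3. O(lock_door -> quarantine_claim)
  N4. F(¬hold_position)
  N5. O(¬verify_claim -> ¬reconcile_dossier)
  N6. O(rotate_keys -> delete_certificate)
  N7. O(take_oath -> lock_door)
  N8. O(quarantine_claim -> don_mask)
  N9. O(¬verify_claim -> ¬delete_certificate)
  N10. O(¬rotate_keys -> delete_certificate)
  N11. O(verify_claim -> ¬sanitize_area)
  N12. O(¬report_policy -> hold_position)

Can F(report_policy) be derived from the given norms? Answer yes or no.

Premise 12 is O(¬report_policy -> hold_position); even if O(hold_position) held, inferring O(¬report_policy) would be affirming the consequent — invalid.
No other premise forces O(¬report_policy). An ideal world satisfying every premise can still have report_policy true, so F(report_policy) is not derivable.

No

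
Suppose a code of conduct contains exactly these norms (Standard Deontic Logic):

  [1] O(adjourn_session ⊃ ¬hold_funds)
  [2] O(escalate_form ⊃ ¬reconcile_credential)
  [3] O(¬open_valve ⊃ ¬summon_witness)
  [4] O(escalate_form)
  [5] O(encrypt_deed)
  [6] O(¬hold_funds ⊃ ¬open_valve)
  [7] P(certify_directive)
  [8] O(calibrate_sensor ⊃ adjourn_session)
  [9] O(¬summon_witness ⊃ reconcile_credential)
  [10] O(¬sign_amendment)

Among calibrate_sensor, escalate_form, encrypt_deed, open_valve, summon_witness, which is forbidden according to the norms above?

From premise 4 we have O(escalate_form).
With premise 2, O(escalate_form ⊃ ¬reconcile_credential), the K-axiom yields O(¬reconcile_credential).
The contrapositive of premise 9 (O(¬summon_witness ⊃ reconcile_credential)) is O(¬reconcile_credential ⊃ summon_witness), and O(¬reconcile_credential) is already established, so O(summon_witness).
The contrapositive of premise 3 (O(¬open_valve ⊃ ¬summon_witness)) is O(summon_witness ⊃ open_valve), and O(summon_witness) is already established, so O(open_valve).
The contrapositive of premise 6 (O(¬hold_funds ⊃ ¬open_valve)) is O(open_valve ⊃ hold_funds), and O(open_valve) is already established, so O(hold_funds).
Premise 1, O(adjourn_session ⊃ ¬hold_funds), contraposes to O(hold_funds ⊃ ¬adjourn_session); with O(hold_funds) we get O(¬adjourn_session).
Premise 8 is O(calibrate_sensor ⊃ adjourn_session); contrapositively O(¬adjourn_session ⊃ ¬calibrate_sensor). Since O(¬adjourn_session) holds, K gives O(¬calibrate_sensor).
So O(¬calibrate_sensor) holds, i.e. calibrate_sensor is forbidden. None of the other listed options is forbidden under the premises.

calibrate_sensor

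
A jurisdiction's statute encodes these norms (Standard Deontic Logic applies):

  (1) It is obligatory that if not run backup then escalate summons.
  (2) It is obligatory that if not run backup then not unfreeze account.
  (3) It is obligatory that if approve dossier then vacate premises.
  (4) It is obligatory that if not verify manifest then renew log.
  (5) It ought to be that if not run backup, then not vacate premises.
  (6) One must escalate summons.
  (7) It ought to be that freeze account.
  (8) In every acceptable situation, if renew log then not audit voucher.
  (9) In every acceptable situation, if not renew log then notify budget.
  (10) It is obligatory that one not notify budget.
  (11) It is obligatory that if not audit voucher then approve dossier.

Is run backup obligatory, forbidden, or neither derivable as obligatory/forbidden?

Premise 10 states O(¬notify_budget) outright.
Premise 9, O(¬renew_log → notify_budget), contraposes to O(¬notify_budget → renew_log); with O(¬notify_budget) we get O(renew_log).
Premise 8 is O(renew_log → ¬audit_voucher); since O(renew_log), deontic closure gives O(¬audit_voucher).
Premise 11 is O(¬audit_voucher → approve_dossier); since O(¬audit_voucher), deontic closure gives O(approve_dossier).
Applying K to premise 3 (O(approve_dossier → vacate_premises)) and O(approve_dossier) yields O(vacate_premises).
Premise 5, O(¬run_backup → ¬vacate_premises), contraposes to O(vacate_premises → run_backup); with O(vacate_premises) we get O(run_backup).
Premises 1, 2, 4, 6, 7 do not contribute to this derivation.
Hence run_backup is obligatory.

Obligatory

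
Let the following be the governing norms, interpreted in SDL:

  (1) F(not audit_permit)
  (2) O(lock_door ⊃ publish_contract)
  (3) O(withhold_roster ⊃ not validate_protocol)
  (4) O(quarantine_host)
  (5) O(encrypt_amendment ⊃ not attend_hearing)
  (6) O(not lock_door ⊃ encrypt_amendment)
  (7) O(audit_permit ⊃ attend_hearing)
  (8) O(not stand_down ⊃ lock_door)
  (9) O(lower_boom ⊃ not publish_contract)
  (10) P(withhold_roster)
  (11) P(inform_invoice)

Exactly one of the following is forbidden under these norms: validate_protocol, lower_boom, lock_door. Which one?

F(not audit_permit) at premise 1 means O(audit_permit).
From O(audit_permit) and premise 7, O(audit_permit ⊃ attend_hearing), we obtain O(attend_hearing).
Premise 5 is O(encrypt_amendment ⊃ not attend_hearing); contrapositively O(attend_hearing ⊃ not encrypt_amendment). Since O(attend_hearing) holds, K gives O(not encrypt_amendment).
The contrapositive of premise 6 (O(not lock_door ⊃ encrypt_amendment)) is O(not encrypt_amendment ⊃ lock_door), and O(not encrypt_amendment) is already established, so O(lock_door).
Applying K to premise 2 (O(lock_door ⊃ publish_contract)) and O(lock_door) yields O(publish_contract).
Premise 9 is O(lower_boom ⊃ not publish_contract); contrapositively O(publish_contract ⊃ not lower_boom). Since O(publish_contract) holds, K gives O(not lower_boom).
So O(not lower_boom) holds, i.e. lower_boom is forbidden. None of the other listed options is forbidden under the premises.

lower_boom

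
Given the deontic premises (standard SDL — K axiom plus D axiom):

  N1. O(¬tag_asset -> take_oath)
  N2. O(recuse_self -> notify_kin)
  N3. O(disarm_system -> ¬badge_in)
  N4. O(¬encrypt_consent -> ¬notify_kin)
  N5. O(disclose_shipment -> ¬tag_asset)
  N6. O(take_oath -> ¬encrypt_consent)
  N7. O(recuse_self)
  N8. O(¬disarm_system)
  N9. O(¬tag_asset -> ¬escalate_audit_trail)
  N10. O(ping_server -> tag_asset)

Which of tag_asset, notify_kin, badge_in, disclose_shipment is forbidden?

Premise 7 gives O(recuse_self).
From O(recuse_self) and premise 2, O(recuse_self -> notify_kin), we obtain O(notify_kin).
The contrapositive of premise 4 (O(¬encrypt_consent -> ¬notify_kin)) is O(notify_kin -> encrypt_consent), and O(notify_kin) is already established, so O(encrypt_consent).
Premise 6, O(take_oath -> ¬encrypt_consent), contraposes to O(encrypt_consent -> ¬take_oath); with O(encrypt_consent) we get O(¬take_oath).
The contrapositive of premise 1 (O(¬tag_asset -> take_oath)) is O(¬take_oath -> tag_asset), and O(¬take_oath) is already established, so O(tag_asset).
The contrapositive of premise 5 (O(disclose_shipment -> ¬tag_asset)) is O(tag_asset -> ¬disclose_shipment), and O(tag_asset) is already established, so O(¬disclose_shipment).
So O(¬disclose_shipment) holds, i.e. disclose_shipment is forbidden. None of the other listed options is forbidden under the premises.

disclose_shipment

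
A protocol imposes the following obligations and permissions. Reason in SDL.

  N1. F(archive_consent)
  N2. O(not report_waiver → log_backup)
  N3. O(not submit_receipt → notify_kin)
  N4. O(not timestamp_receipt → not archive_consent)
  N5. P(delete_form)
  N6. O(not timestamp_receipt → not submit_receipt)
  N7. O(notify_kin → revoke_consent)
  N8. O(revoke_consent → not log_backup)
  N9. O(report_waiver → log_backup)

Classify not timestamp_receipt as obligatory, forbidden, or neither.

Premises 9 and 2 are O(report_waiver → log_backup) and O(not report_waiver → log_backup); every ideal world satisfies report_waiver or not report_waiver, so in either case log_backup holds — hence O(log_backup).
Premise 8 is O(revoke_consent → not log_backup); contrapositively O(log_backup → not revoke_consent). Since O(log_backup) holds, K gives O(not revoke_consent).
The contrapositive of premise 7 (O(notify_kin → revoke_consent)) is O(not revoke_consent → not notify_kin), and O(not revoke_consent) is already established, so O(not notify_kin).
Premise 3 is O(not submit_receipt → notify_kin); contrapositively O(not notify_kin → submit_receipt). Since O(not notify_kin) holds, K gives O(submit_receipt).
Premise 6, O(not timestamp_receipt → not submit_receipt), contraposes to O(submit_receipt → timestamp_receipt); with O(submit_receipt) we get O(timestamp_receipt).
Premises 1, 4, 5 do not contribute to this derivation.
Thus O(timestamp_receipt), which is F(not timestamp_receipt): not timestamp_receipt is forbidden.

Forbidden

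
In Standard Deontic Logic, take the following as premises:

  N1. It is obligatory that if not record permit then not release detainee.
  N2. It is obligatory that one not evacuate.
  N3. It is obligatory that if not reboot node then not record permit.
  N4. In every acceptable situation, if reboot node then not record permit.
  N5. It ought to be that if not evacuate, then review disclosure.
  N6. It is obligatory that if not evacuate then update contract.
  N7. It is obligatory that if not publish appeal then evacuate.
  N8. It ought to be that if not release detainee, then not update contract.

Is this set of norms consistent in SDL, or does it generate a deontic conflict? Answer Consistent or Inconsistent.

By case analysis on ¬reboot_node: premise 3 gives O(¬reboot_node → ¬record_permit) and premise 4 gives O(reboot_node → ¬record_permit), so O(¬record_permit) either way.
With premise 1, O(¬record_permit → ¬release_detainee), the K-axiom yields O(¬release_detainee).
With premise 8, O(¬release_detainee → ¬update_contract), the K-axiom yields O(¬update_contract).
Premise 6 is O(¬evacuate → update_contract); contrapositively O(¬update_contract → evacuate). Since O(¬update_contract) holds, K gives O(evacuate).
Yet premise 2 states O(¬evacuate).
We now have both O(evacuate) and O(¬evacuate) — evacuate is simultaneously obligatory and forbidden, violating the D-axiom.

Inconsistent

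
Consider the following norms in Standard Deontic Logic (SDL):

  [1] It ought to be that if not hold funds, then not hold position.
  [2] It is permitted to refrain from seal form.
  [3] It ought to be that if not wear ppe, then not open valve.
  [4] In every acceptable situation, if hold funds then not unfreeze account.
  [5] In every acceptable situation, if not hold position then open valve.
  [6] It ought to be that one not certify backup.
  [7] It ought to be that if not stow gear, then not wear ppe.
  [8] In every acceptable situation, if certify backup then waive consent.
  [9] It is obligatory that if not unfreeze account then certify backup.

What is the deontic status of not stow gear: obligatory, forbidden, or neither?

Forbidden

From premise 6 we have O(¬certify_backup).
The contrapositive of premise 9 (O(¬unfreeze_account → certify_backup)) is O(¬certify_backup → unfreeze_account), and O(¬certify_backup) is already established, so O(unfreeze_account).
Premise 4 is O(hold_funds → ¬unfreeze_account); contrapositively O(unfreeze_account → ¬hold_funds). Since O(unfreeze_account) holds, K gives O(¬hold_funds).
From O(¬hold_funds) and premise 1, O(¬hold_funds → ¬hold_position), we obtain O(¬hold_position).
With premise 5, O(¬hold_position → open_valve), the K-axiom yields O(open_valve).
Premise 3, O(¬wear_ppe → ¬open_valve), contraposes to O(open_valve → wear_ppe); with O(open_valve) we get O(wear_ppe).
Premise 7, O(¬stow_gear → ¬wear_ppe), contraposes to O(wear_ppe → stow_gear); with O(wear_ppe) we get O(stow_gear).
Premises 2, 8 do not contribute to this derivation.
Thus O(stow_gear), which is F(¬stow_gear): ¬stow_gear is forbidden.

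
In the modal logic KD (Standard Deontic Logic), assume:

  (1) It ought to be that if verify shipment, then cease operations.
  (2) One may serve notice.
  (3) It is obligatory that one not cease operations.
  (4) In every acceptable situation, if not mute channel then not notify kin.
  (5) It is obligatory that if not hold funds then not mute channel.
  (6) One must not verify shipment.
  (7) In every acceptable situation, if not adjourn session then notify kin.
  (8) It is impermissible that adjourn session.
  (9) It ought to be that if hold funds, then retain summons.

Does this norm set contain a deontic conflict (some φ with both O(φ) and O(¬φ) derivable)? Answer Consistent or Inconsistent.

Consistent

Premise 1 is O(verify_shipment → cease_operations), but O(verify_shipment) is not derivable from the premises, so it does not yield O(cease_operations).
So O(cease_operations) is not derivable, and the apparent clash with O(¬cease_operations) does not arise.
A world satisfying every obligation exists (e.g. adjourn_session=false, cease_operations=false, hold_funds=true, mute_channel=true, notify_kin=true, retain_summons=true, serve_notice=false, verify_shipment=false); no atom is both obligatory and forbidden, so the set is consistent.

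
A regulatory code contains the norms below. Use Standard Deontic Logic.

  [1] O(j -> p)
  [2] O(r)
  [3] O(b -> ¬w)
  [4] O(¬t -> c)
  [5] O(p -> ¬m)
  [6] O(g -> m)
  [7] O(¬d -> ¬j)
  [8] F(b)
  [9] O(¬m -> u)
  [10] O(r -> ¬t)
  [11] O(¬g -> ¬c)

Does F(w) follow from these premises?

Premise 3 is O(b -> ¬w), but O(b) is not derivable from the premises, so it does not yield O(¬w).
No other premise forces O(¬w). An ideal world satisfying every premise can still have w true, so F(w) is not derivable.

No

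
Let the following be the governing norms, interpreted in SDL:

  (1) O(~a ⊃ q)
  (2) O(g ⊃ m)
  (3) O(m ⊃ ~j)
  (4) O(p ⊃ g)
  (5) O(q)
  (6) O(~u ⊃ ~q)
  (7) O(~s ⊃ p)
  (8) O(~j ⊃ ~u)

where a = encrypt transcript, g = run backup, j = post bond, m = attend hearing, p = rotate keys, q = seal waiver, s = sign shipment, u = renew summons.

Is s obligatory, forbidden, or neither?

Premise 5 states O(q) outright.
Premise 6, O(~u ⊃ ~q), contraposes to O(q ⊃ u); with O(q) we get O(u).
Premise 8, O(~j ⊃ ~u), contraposes to O(u ⊃ j); with O(u) we get O(j).
Premise 3 is O(m ⊃ ~j); contrapositively O(j ⊃ ~m). Since O(j) holds, K gives O(~m).
Premise 2, O(g ⊃ m), contraposes to O(~m ⊃ ~g); with O(~m) we get O(~g).
The contrapositive of premise 4 (O(p ⊃ g)) is O(~g ⊃ ~p), and O(~g) is already established, so O(~p).
Premise 7 is O(~s ⊃ p); contrapositively O(~p ⊃ s). Since O(~p) holds, K gives O(s).
Premise 1 does not contribute to this derivation.
Hence s is obligatory.

Obligatory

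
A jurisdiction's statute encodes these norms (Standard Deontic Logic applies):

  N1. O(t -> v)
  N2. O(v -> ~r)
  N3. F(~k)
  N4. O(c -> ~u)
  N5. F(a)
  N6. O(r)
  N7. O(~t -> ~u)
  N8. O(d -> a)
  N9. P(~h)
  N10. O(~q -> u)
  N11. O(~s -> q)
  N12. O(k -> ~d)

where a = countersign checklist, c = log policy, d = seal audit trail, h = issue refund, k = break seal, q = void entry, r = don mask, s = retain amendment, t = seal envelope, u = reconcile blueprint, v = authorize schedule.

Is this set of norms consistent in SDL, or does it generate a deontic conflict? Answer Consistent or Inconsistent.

Premise 8 is O(d -> a), but O(d) is not derivable from the premises, so it does not yield O(a).
So O(a) is not derivable, and the apparent clash with O(~a) does not arise.
A world satisfying every obligation exists (e.g. a=false, c=false, d=false, h=false, k=true, q=true, r=true, s=false, t=false, u=false, v=false); no atom is both obligatory and forbidden, so the set is consistent.

Consistent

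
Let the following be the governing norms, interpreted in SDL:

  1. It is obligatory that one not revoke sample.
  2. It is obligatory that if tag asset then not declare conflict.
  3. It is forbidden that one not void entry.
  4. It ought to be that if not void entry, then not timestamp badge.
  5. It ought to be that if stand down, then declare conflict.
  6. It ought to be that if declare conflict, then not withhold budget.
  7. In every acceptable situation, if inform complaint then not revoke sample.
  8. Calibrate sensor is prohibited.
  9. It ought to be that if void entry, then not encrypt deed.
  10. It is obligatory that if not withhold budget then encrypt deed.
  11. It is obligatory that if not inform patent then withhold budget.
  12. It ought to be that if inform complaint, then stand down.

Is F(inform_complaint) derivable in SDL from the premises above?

Premise 3 is F(¬void_entry), i.e. O(void_entry).
Premise 9 is O(void_entry → ¬encrypt_deed); since O(void_entry), deontic closure gives O(¬encrypt_deed).
Premise 10, O(¬withhold_budget → encrypt_deed), contraposes to O(¬encrypt_deed → withhold_budget); with O(¬encrypt_deed) we get O(withhold_budget).
Premise 6 is O(declare_conflict → ¬withhold_budget); contrapositively O(withhold_budget → ¬declare_conflict). Since O(withhold_budget) holds, K gives O(¬declare_conflict).
The contrapositive of premise 5 (O(stand_down → declare_conflict)) is O(¬declare_conflict → ¬stand_down), and O(¬declare_conflict) is already established, so O(¬stand_down).
Premise 12, O(inform_complaint → stand_down), contraposes to O(¬stand_down → ¬inform_complaint); with O(¬stand_down) we get O(¬inform_complaint).
Premises 1, 2, 4, 7, 8, 11 do not contribute to this derivation.
So O(¬inform_complaint) holds, i.e. F(inform_complaint). The claim follows.

Yes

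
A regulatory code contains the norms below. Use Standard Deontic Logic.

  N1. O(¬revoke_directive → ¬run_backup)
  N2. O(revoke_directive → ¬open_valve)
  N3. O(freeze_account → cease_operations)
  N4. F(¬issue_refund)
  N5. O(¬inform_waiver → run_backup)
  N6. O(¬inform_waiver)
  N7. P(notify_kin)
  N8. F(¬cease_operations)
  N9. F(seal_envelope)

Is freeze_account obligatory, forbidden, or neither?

Premise 3 is O(freeze_account → cease_operations); even if O(cease_operations) held, inferring O(freeze_account) would be affirming the consequent — invalid.
No premise or chain of K-axiom applications forces O(freeze_account), and none forces O(¬freeze_account). So freeze_account is neither obligatory nor forbidden under these norms.

Neither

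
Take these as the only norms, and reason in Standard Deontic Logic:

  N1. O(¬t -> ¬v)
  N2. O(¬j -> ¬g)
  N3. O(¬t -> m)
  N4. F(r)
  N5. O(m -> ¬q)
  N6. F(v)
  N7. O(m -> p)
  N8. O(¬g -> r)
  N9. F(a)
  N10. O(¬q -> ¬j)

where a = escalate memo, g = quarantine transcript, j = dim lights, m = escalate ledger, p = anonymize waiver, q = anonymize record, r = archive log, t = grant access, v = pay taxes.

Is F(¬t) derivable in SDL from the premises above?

Yes

F(r) at premise 4 means O(¬r).
Premise 8, O(¬g -> r), contraposes to O(¬r -> g); with O(¬r) we get O(g).
Premise 2, O(¬j -> ¬g), contraposes to O(g -> j); with O(g) we get O(j).
The contrapositive of premise 10 (O(¬q -> ¬j)) is O(j -> q), and O(j) is already established, so O(q).
Premise 5, O(m -> ¬q), contraposes to O(q -> ¬m); with O(q) we get O(¬m).
Premise 3 is O(¬t -> m); contrapositively O(¬m -> t). Since O(¬m) holds, K gives O(t).
Premises 1, 6, 7, 9 do not contribute to this derivation.
So O(t) holds, i.e. F(¬t). The claim follows.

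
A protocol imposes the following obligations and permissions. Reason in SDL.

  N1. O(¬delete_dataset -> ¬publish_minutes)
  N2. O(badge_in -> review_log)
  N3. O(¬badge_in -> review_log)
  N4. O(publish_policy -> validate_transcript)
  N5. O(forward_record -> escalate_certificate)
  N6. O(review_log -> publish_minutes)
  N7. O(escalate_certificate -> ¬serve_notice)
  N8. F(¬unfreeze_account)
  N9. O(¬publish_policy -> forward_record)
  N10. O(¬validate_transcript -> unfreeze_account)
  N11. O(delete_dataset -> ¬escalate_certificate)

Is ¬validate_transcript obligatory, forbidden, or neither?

Premises 3 and 2 are O(¬badge_in -> review_log) and O(badge_in -> review_log); every ideal world satisfies ¬badge_in or badge_in, so in either case review_log holds — hence O(review_log).
With premise 6, O(review_log -> publish_minutes), the K-axiom yields O(publish_minutes).
Premise 1, O(¬delete_dataset -> ¬publish_minutes), contraposes to O(publish_minutes -> delete_dataset); with O(publish_minutes) we get O(delete_dataset).
From O(delete_dataset) and premise 11, O(delete_dataset -> ¬escalate_certificate), we obtain O(¬escalate_certificate).
The contrapositive of premise 5 (O(forward_record -> escalate_certificate)) is O(¬escalate_certificate -> ¬forward_record), and O(¬escalate_certificate) is already established, so O(¬forward_record).
Premise 9, O(¬publish_policy -> forward_record), contraposes to O(¬forward_record -> publish_policy); with O(¬forward_record) we get O(publish_policy).
With premise 4, O(publish_policy -> validate_transcript), the K-axiom yields O(validate_transcript).
Premises 7, 8, 10 do not contribute to this derivation.
Thus O(validate_transcript), which is F(¬validate_transcript): ¬validate_transcript is forbidden.

Forbidden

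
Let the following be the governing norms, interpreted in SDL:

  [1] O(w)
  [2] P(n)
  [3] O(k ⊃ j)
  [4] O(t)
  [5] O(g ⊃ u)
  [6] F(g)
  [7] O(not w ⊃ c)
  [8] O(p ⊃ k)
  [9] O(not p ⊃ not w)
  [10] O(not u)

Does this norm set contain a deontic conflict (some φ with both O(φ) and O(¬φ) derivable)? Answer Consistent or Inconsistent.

Consistent

Premise 5 is O(g ⊃ u), but O(g) is not derivable from the premises, so it does not yield O(u).
So O(u) is not derivable, and the apparent clash with O(not u) does not arise.
A world satisfying every obligation exists (e.g. c=false, g=false, j=true, k=true, n=false, p=true, t=true, u=false, w=true); no atom is both obligatory and forbidden, so the set is consistent.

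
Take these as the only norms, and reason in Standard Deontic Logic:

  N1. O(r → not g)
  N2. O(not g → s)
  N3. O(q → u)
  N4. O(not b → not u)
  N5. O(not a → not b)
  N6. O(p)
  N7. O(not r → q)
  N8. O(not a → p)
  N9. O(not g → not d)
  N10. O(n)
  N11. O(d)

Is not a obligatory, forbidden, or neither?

Forbidden

From premise 11 we have O(d).
Premise 9 is O(not g → not d); contrapositively O(d → g). Since O(d) holds, K gives O(g).
Premise 1, O(r → not g), contraposes to O(g → not r); with O(g) we get O(not r).
Applying K to premise 7 (O(not r → q)) and O(not r) yields O(q).
Applying K to premise 3 (O(q → u)) and O(q) yields O(u).
Premise 4 is O(not b → not u); contrapositively O(u → b). Since O(u) holds, K gives O(b).
The contrapositive of premise 5 (O(not a → not b)) is O(b → a), and O(b) is already established, so O(a).
Premises 2, 6, 8, 10 do not contribute to this derivation.
Thus O(a), which is F(not a): not a is forbidden.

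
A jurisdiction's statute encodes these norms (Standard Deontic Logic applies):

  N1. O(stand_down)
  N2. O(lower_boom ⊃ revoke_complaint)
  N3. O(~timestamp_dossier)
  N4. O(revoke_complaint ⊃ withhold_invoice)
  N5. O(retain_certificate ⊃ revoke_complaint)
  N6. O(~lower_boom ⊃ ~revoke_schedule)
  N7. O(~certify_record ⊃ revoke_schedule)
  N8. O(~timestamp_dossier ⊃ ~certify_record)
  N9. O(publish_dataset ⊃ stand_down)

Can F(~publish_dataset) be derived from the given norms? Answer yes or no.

No

Premise 9 is O(publish_dataset ⊃ stand_down); even if O(stand_down) held, inferring O(publish_dataset) would be affirming the consequent — invalid.
No other premise forces O(publish_dataset). An ideal world satisfying every premise can still have ~publish_dataset true, so F(~publish_dataset) is not derivable.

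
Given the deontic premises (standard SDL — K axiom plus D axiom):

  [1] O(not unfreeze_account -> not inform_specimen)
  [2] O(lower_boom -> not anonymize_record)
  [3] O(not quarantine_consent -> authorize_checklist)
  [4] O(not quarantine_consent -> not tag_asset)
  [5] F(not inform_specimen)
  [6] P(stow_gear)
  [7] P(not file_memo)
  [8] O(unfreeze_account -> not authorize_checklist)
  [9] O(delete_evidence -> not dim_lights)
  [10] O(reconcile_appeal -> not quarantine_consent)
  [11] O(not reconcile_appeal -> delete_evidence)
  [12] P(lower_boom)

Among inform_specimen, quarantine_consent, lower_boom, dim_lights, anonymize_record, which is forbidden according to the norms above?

Premise 5, F(not inform_specimen), is equivalent to O(inform_specimen).
The contrapositive of premise 1 (O(not unfreeze_account -> not inform_specimen)) is O(inform_specimen -> unfreeze_account), and O(inform_specimen) is already established, so O(unfreeze_account).
Premise 8 is O(unfreeze_account -> not authorize_checklist); since O(unfreeze_account), deontic closure gives O(not authorize_checklist).
The contrapositive of premise 3 (O(not quarantine_consent -> authorize_checklist)) is O(not authorize_checklist -> quarantine_consent), and O(not authorize_checklist) is already established, so O(quarantine_consent).
Premise 10, O(reconcile_appeal -> not quarantine_consent), contraposes to O(quarantine_consent -> not reconcile_appeal); with O(quarantine_consent) we get O(not reconcile_appeal).
With premise 11, O(not reconcile_appeal -> delete_evidence), the K-axiom yields O(delete_evidence).
Applying K to premise 9 (O(delete_evidence -> not dim_lights)) and O(delete_evidence) yields O(not dim_lights).
So O(not dim_lights) holds, i.e. dim_lights is forbidden. None of the other listed options is forbidden under the premises.

dim_lights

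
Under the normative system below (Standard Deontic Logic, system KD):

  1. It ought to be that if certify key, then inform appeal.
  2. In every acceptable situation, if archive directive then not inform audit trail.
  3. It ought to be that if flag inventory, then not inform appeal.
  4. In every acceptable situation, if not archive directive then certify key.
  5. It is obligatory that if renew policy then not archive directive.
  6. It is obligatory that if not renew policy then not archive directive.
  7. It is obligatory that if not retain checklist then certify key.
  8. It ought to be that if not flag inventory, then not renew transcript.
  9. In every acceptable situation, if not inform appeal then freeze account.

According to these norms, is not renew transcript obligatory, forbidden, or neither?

Premises 6 and 5 cover both cases: O(¬renew_policy → ¬archive_directive) and O(renew_policy → ¬archive_directive). Since ¬renew_policy ∨ renew_policy is a tautology, O(¬archive_directive) follows.
With premise 4, O(¬archive_directive → certify_key), the K-axiom yields O(certify_key).
With premise 1, O(certify_key → inform_appeal), the K-axiom yields O(inform_appeal).
The contrapositive of premise 3 (O(flag_inventory → ¬inform_appeal)) is O(inform_appeal → ¬flag_inventory), and O(inform_appeal) is already established, so O(¬flag_inventory).
From O(¬flag_inventory) and premise 8, O(¬flag_inventory → ¬renew_transcript), we obtain O(¬renew_transcript).
Premises 2, 7, 9 do not contribute to this derivation.
Hence ¬renew_transcript is obligatory.

Obligatory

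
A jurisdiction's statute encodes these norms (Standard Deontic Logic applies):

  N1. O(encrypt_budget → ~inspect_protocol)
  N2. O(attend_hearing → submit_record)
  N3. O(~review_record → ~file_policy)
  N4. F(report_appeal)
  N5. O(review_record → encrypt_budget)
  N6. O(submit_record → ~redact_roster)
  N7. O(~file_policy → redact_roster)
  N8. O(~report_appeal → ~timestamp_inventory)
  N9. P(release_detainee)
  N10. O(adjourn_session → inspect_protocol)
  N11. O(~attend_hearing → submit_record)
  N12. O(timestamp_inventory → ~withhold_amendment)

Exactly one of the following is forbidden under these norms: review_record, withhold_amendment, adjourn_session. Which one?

By case analysis on ~attend_hearing: premise 11 gives O(~attend_hearing → submit_record) and premise 2 gives O(attend_hearing → submit_record), so O(submit_record) either way.
Premise 6 is O(submit_record → ~redact_roster); since O(submit_record), deontic closure gives O(~redact_roster).
Premise 7, O(~file_policy → redact_roster), contraposes to O(~redact_roster → file_policy); with O(~redact_roster) we get O(file_policy).
Premise 3, O(~review_record → ~file_policy), contraposes to O(file_policy → review_record); with O(file_policy) we get O(review_record).
From O(review_record) and premise 5, O(review_record → encrypt_budget), we obtain O(encrypt_budget).
Applying K to premise 1 (O(encrypt_budget → ~inspect_protocol)) and O(encrypt_budget) yields O(~inspect_protocol).
Premise 10 is O(adjourn_session → inspect_protocol); contrapositively O(~inspect_protocol → ~adjourn_session). Since O(~inspect_protocol) holds, K gives O(~adjourn_session).
So O(~adjourn_session) holds, i.e. adjourn_session is forbidden. None of the other listed options is forbidden under the premises.

adjourn_session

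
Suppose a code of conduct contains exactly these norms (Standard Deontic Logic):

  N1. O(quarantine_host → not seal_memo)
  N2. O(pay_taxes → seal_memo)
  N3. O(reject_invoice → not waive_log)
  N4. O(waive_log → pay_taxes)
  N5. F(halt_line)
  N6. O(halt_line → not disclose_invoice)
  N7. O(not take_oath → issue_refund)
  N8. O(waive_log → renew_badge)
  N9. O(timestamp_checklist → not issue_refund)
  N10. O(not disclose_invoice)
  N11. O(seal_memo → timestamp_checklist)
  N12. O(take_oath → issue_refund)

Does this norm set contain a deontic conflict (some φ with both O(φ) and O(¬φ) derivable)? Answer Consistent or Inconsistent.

Premise 6 is O(halt_line → not disclose_invoice); even if O(not disclose_invoice) held, inferring O(halt_line) would be affirming the consequent — invalid.
So O(halt_line) is not derivable, and the apparent clash with O(not halt_line) does not arise.
A world satisfying every obligation exists (e.g. disclose_invoice=false, halt_line=false, issue_refund=true, pay_taxes=false, quarantine_host=false, reject_invoice=false, renew_badge=false, seal_memo=false, take_oath=false, timestamp_checklist=false, waive_log=false); no atom is both obligatory and forbidden, so the set is consistent.

Consistent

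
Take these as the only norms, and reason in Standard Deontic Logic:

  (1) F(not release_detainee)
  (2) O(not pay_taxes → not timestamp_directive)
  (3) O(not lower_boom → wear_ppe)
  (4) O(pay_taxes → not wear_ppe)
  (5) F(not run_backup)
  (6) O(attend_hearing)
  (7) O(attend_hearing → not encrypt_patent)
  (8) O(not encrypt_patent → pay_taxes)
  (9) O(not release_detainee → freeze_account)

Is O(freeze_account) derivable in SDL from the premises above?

No

Premise 9 is O(not release_detainee → freeze_account), but O(not release_detainee) is not derivable from the premises, so it does not yield O(freeze_account).
No other premise forces O(freeze_account). An ideal world satisfying every premise can still have freeze_account false, so O(freeze_account) is not derivable.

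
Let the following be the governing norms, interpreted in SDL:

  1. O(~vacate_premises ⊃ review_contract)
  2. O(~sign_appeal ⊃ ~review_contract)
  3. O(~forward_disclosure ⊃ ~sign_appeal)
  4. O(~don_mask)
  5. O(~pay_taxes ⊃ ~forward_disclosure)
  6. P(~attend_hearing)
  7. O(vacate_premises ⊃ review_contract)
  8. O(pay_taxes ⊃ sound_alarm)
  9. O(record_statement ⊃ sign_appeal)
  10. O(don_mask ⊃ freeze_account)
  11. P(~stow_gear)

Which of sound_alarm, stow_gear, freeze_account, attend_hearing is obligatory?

sound_alarm

By case analysis on vacate_premises: premise 7 gives O(vacate_premises ⊃ review_contract) and premise 1 gives O(~vacate_premises ⊃ review_contract), so O(review_contract) either way.
Premise 2 is O(~sign_appeal ⊃ ~review_contract); contrapositively O(review_contract ⊃ sign_appeal). Since O(review_contract) holds, K gives O(sign_appeal).
The contrapositive of premise 3 (O(~forward_disclosure ⊃ ~sign_appeal)) is O(sign_appeal ⊃ forward_disclosure), and O(sign_appeal) is already established, so O(forward_disclosure).
Premise 5, O(~pay_taxes ⊃ ~forward_disclosure), contraposes to O(forward_disclosure ⊃ pay_taxes); with O(forward_disclosure) we get O(pay_taxes).
With premise 8, O(pay_taxes ⊃ sound_alarm), the K-axiom yields O(sound_alarm).
So O(sound_alarm) holds — sound_alarm is obligatory. None of the other listed options is made obligatory by any chain of premises.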